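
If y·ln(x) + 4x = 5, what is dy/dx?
Apply d/dx to both sides, remembering that y depends on x. Each occurrence of y therefore brings in a y' = dy/dx via the chain rule.

With F(x, y) equal to the left-hand side minus the right, differentiate F term by term:
  d/dx[4x] = 4
  d/dx[y·ln(x)] = y'·ln(x) + y/x
  d/dx[-5] = 0
Adding these up, d/dx[F] = 0 becomes
  (4 + y/x) + (ln(x))·y' = 0,
so isolating y',
  dy/dx = -(4 + y/x)/(ln(x))
        = -((4x + y)/x)/(ln(x)) = (-4x - y)/(x·ln(x))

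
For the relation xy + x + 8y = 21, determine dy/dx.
Apply d/dx to both sides, remembering that y depends on x. Each occurrence of y therefore brings in a y' = dy/dx via the chain rule.

With F(x, y) equal to the left-hand side minus the right, differentiate F term by term:
  d/dx[xy] = x·y' + y
  d/dx[x] = 1
  d/dx[8y] = 8·y'
  d/dx[-21] = 0
Adding these up, d/dx[F] = 0 becomes
  (y + 1) + (x + 8)·y' = 0,
so isolating y',
  dy/dx = -(y + 1)/(x + 8) = (-y - 1)/(x + 8)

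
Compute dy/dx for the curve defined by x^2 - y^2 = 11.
Apply d/dx to both sides, remembering that y depends on x. Each occurrence of y therefore brings in a y' = dy/dx via the chain rule.

With F(x, y) equal to the left-hand side minus the right, differentiate F term by term:
  d/dx[x^2] = 2x
  d/dx[-y^2] = -2y·y'
  d/dx[-11] = 0
Adding these up, d/dx[F] = 0 becomes
  (2x) + (-2y)·y' = 0,
so isolating y',
  dy/dx = -(2x)/(-2y) = x/y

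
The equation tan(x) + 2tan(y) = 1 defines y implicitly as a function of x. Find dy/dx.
Differentiate the relation implicitly: treat y = y(x) and apply the chain rule, so every y-derivative picks up a y' = dy/dx factor.

With everything moved to the left-hand side, differentiate term by term:
  d/dx[tan(x)] = tan(x)^2 + 1
  d/dx[2tan(y)] = 2·y'(tan(y)^2 + 1)
  d/dx[-1] = 0

Separating the contributions that come from x directly and those that come through y:
  without y':      tan(x)^2 + 1
  multiplying y':  2tan(y)^2 + 2

so (tan(x)^2 + 1) + (2tan(y)^2 + 2)·y' = 0, and therefore
  dy/dx = -(tan(x)^2 + 1)/(2tan(y)^2 + 2) = -cos(y)^2/(2cos(x)^2)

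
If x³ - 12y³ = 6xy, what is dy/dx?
Differentiate the relation implicitly: treat y = y(x) and apply the chain rule, so every y-derivative picks up a y' = dy/dx factor.

With everything moved to the left-hand side, differentiate term by term:
  d/dx[x^3] = 3x^2
  d/dx[-6xy] = -6x·y' - 6y
  d/dx[-12y^3] = -36y^2·y'

Separating the contributions that come from x directly and those that come through y:
  without y':      3x^2 - 6y
  multiplying y':  -6x - 36y^2

so (3x^2 - 6y) + (-6x - 36y^2)·y' = 0, and therefore
  dy/dx = -(3x^2 - 6y)/(-6x - 36y^2) = (x^2/2 - y)/(x + 6y^2)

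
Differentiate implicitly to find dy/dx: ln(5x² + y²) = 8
Apply d/dx to both sides, remembering that y depends on x. Each occurrence of y therefore brings in a y' = dy/dx via the chain rule.

With F(x, y) equal to the left-hand side minus the right, differentiate F term by term:
  d/dx[ln(5x^2 + y^2)] = (10x + 2y·y')/(5x^2 + y^2)
  d/dx[-8] = 0
Adding these up, d/dx[F] = 0 becomes
  (10x/(5x^2 + y^2)) + (2y/(5x^2 + y^2))·y' = 0,
so isolating y',
  dy/dx = -(10x/(5x^2 + y^2))/(2y/(5x^2 + y^2)) = -5x/y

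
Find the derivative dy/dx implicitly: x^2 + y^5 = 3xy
Apply d/dx to both sides, remembering that y depends on x. Each occurrence of y therefore brings in a y' = dy/dx via the chain rule.

With F(x, y) equal to the left-hand side minus the right, differentiate F term by term:
  d/dx[x^2] = 2x
  d/dx[-3xy] = -3x·y' - 3y
  d/dx[y^5] = 5y^4·y'
Adding these up, d/dx[F] = 0 becomes
  (2x - 3y) + (-3x + 5y^4)·y' = 0,
so isolating y',
  dy/dx = -(2x - 3y)/(-3x + 5y^4) = (2x - 3y)/(3x - 5y^4)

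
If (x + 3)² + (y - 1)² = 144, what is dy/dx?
Differentiate the relation implicitly: treat y = y(x) and apply the chain rule, so every y-derivative picks up a y' = dy/dx factor.

With everything moved to the left-hand side, differentiate term by term:
  d/dx[(x + 3)^2] = 2x + 6
  d/dx[(y - 1)^2] = 2·y'(y - 1)
  d/dx[-144] = 0

Separating the contributions that come from x directly and those that come through y:
  without y':      2x + 6
  multiplying y':  2y - 2

so (2x + 6) + (2y - 2)·y' = 0, and therefore
  dy/dx = -(2x + 6)/(2y - 2) = (-x - 3)/(y - 1)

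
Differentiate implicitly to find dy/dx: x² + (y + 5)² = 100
Apply d/dx to both sides, remembering that y depends on x. Each occurrence of y therefore brings in a y' = dy/dx via the chain rule.

With F(x, y) equal to the left-hand side minus the right, differentiate F term by term:
  d/dx[x^2] = 2x
  d/dx[(y + 5)^2] = 2·y'(y + 5)
  d/dx[-100] = 0
Adding these up, d/dx[F] = 0 becomes
  (2x) + (2y + 10)·y' = 0,
so isolating y',
  dy/dx = -(2x)/(2y + 10) = -x/(y + 5)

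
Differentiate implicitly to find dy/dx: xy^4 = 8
Apply d/dx to both sides, remembering that y depends on x. Each occurrence of y therefore brings in a y' = dy/dx via the chain rule.

With F(x, y) equal to the left-hand side minus the right, differentiate F term by term:
  d/dx[xy^4] = 4xy^3·y' + y^4
  d/dx[-8] = 0
Adding these up, d/dx[F] = 0 becomes
  (y^4) + (4xy^3)·y' = 0,
so isolating y',
  dy/dx = -(y^4)/(4xy^3) = -y/(4x)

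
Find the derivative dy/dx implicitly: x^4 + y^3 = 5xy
Differentiate both sides with respect to x, treating y as y(x). By the chain rule, any term containing y contributes a factor of y' = dy/dx when we differentiate it.

Move every term to one side and write the relation as F(x, y) = 0. Term by term,
  d/dx[x^4] = 4x^3
  d/dx[-5xy] = -5x·y' - 5y
  d/dx[y^3] = 3y^2·y'

The pieces without y' make up ∂F/∂x and the coefficient of y' is ∂F/∂y:
  ∂F/∂x = 4x^3 - 5y,
  ∂F/∂y = -5x + 3y^2.

Since d/dx[F] = ∂F/∂x + (∂F/∂y)·y' = 0, solve for y':
  (∂F/∂y)·y' = -∂F/∂x
  dy/dx = -(∂F/∂x)/(∂F/∂y) = -(4x^3 - 5y)/(-5x + 3y^2) = (4x^3 - 5y)/(5x - 3y^2)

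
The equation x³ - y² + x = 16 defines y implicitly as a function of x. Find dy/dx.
Differentiate the relation implicitly: treat y = y(x) and apply the chain rule, so every y-derivative picks up a y' = dy/dx factor.

With everything moved to the left-hand side, differentiate term by term:
  d/dx[x^3] = 3x^2
  d/dx[x] = 1
  d/dx[-y^2] = -2y·y'
  d/dx[-16] = 0

Separating the contributions that come from x directly and those that come through y:
  without y':      3x^2 + 1
  multiplying y':  -2y

so (3x^2 + 1) + (-2y)·y' = 0, and therefore
  dy/dx = -(3x^2 + 1)/(-2y) = (3x^2 + 1)/(2y)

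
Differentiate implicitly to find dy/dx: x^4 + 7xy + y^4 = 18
Differentiate the relation implicitly: treat y = y(x) and apply the chain rule, so every y-derivative picks up a y' = dy/dx factor.

With everything moved to the left-hand side, differentiate term by term:
  d/dx[x^4] = 4x^3
  d/dx[7xy] = 7x·y' + 7y
  d/dx[y^4] = 4y^3·y'
  d/dx[-18] = 0

Separating the contributions that come from x directly and those that come through y:
  without y':      4x^3 + 7y
  multiplying y':  7x + 4y^3

so (4x^3 + 7y) + (7x + 4y^3)·y' = 0, and therefore
  dy/dx = -(4x^3 + 7y)/(7x + 4y^3) = (-4x^3 - 7y)/(7x + 4y^3)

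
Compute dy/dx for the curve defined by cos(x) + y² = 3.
Differentiate the relation implicitly: treat y = y(x) and apply the chain rule, so every y-derivative picks up a y' = dy/dx factor.

With everything moved to the left-hand side, differentiate term by term:
  d/dx[y^2] = 2y·y'
  d/dx[cos(x)] = -sin(x)
  d/dx[-3] = 0

Separating the contributions that come from x directly and those that come through y:
  without y':      -sin(x)
  multiplying y':  2y

so (-sin(x)) + (2y)·y' = 0, and therefore
  dy/dx = -(-sin(x))/(2y) = sin(x)/(2y)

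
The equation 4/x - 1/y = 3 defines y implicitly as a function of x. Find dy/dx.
Differentiate both sides with respect to x, treating y as y(x). By the chain rule, any term containing y contributes a factor of y' = dy/dx when we differentiate it.

Move every term to one side and write the relation as F(x, y) = 0. Term by term,
  d/dx[-1/y] = y'/y^2
  d/dx[4/x] = -4/x^2
  d/dx[-3] = 0

The pieces without y' make up ∂F/∂x and the coefficient of y' is ∂F/∂y:
  ∂F/∂x = -4/x^2,
  ∂F/∂y = y^(-2).

Since d/dx[F] = ∂F/∂x + (∂F/∂y)·y' = 0, solve for y':
  (∂F/∂y)·y' = -∂F/∂x
  dy/dx = -(∂F/∂x)/(∂F/∂y) = -(-4/x^2)/(y^(-2)) = 4y^2/x^2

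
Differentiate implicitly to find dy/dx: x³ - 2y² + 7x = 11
Differentiate both sides with respect to x, treating y as y(x). By the chain rule, any term containing y contributes a factor of y' = dy/dx when we differentiate it.

Move every term to one side and write the relation as F(x, y) = 0. Term by term,
  d/dx[x^3] = 3x^2
  d/dx[7x] = 7
  d/dx[-2y^2] = -4y·y'
  d/dx[-11] = 0

The pieces without y' make up ∂F/∂x and the coefficient of y' is ∂F/∂y:
  ∂F/∂x = 3x^2 + 7,
  ∂F/∂y = -4y.

Since d/dx[F] = ∂F/∂x + (∂F/∂y)·y' = 0, solve for y':
  (∂F/∂y)·y' = -∂F/∂x
  dy/dx = -(∂F/∂x)/(∂F/∂y) = -(3x^2 + 7)/(-4y) = (3x^2 + 7)/(4y)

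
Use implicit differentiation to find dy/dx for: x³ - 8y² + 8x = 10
Apply d/dx to both sides, remembering that y depends on x. Each occurrence of y therefore brings in a y' = dy/dx via the chain rule.

With F(x, y) equal to the left-hand side minus the right, differentiate F term by term:
  d/dx[x^3] = 3x^2
  d/dx[8x] = 8
  d/dx[-8y^2] = -16y·y'
  d/dx[-10] = 0
Adding these up, d/dx[F] = 0 becomes
  (3x^2 + 8) + (-16y)·y' = 0,
so isolating y',
  dy/dx = -(3x^2 + 8)/(-16y) = (3x^2 + 8)/(16y)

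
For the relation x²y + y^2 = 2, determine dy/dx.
Take d/dx of both sides. Since y is implicitly a function of x, the chain rule attaches a y' = dy/dx factor whenever we differentiate through y.

Set F(x, y) = (left side) − (right side), so the curve is F = 0. Differentiating each term of F:
  d/dx[x^2y] = x^2·y' + 2xy
  d/dx[y^2] = 2y·y'
  d/dx[-2] = 0

Collecting, the y'-free part is the partial derivative in x and the y' coefficient is the partial derivative in y:
  ∂F/∂x = 2xy
  ∂F/∂y = x^2 + 2y

so d/dx[F(x, y(x))] = ∂F/∂x + (∂F/∂y)·y' = 0. Rearranging,
  dy/dx = -(∂F/∂x)/(∂F/∂y) = -(2xy)/(x^2 + 2y) = -2xy/(x^2 + 2y)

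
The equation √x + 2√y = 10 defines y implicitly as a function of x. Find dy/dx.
Differentiate both sides with respect to x, treating y as y(x). By the chain rule, any term containing y contributes a factor of y' = dy/dx when we differentiate it.

Move every term to one side and write the relation as F(x, y) = 0. Term by term,
  d/dx[√(x)] = 1/(2√(x))
  d/dx[2√(y)] = y'/√(y)
  d/dx[-10] = 0

The pieces without y' make up ∂F/∂x and the coefficient of y' is ∂F/∂y:
  ∂F/∂x = 1/(2√(x)),
  ∂F/∂y = 1/√(y).

Since d/dx[F] = ∂F/∂x + (∂F/∂y)·y' = 0, solve for y':
  (∂F/∂y)·y' = -∂F/∂x
  dy/dx = -(∂F/∂x)/(∂F/∂y) = -(1/(2√(x)))/(1/√(y)) = -√(y)/(2√(x))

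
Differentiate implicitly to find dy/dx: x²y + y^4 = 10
Take d/dx of both sides. Since y is implicitly a function of x, the chain rule attaches a y' = dy/dx factor whenever we differentiate through y.

Set F(x, y) = (left side) − (right side), so the curve is F = 0. Differentiating each term of F:
  d/dx[x^2y] = x^2·y' + 2xy
  d/dx[y^4] = 4y^3·y'
  d/dx[-10] = 0

Collecting, the y'-free part is the partial derivative in x and the y' coefficient is the partial derivative in y:
  ∂F/∂x = 2xy
  ∂F/∂y = x^2 + 4y^3

so d/dx[F(x, y(x))] = ∂F/∂x + (∂F/∂y)·y' = 0. Rearranging,
  dy/dx = -(∂F/∂x)/(∂F/∂y) = -(2xy)/(x^2 + 4y^3) = -2xy/(x^2 + 4y^3)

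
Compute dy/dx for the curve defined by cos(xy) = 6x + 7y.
Differentiate the relation implicitly: treat y = y(x) and apply the chain rule, so every y-derivative picks up a y' = dy/dx factor.

With everything moved to the left-hand side, differentiate term by term:
  d/dx[-6x] = -6
  d/dx[-7y] = -7·y'
  d/dx[cos(xy)] = -(x·y' + y)·sin(xy)

Separating the contributions that come from x directly and those that come through y:
  without y':      -y·sin(xy) - 6
  multiplying y':  -x·sin(xy) - 7

so (-y·sin(xy) - 6) + (-x·sin(xy) - 7)·y' = 0, and therefore
  dy/dx = -(-y·sin(xy) - 6)/(-x·sin(xy) - 7) = -(y·sin(xy) + 6)/(x·sin(xy) + 7)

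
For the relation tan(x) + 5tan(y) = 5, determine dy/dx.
Apply d/dx to both sides, remembering that y depends on x. Each occurrence of y therefore brings in a y' = dy/dx via the chain rule.

With F(x, y) equal to the left-hand side minus the right, differentiate F term by term:
  d/dx[tan(x)] = tan(x)^2 + 1
  d/dx[5tan(y)] = 5·y'(tan(y)^2 + 1)
  d/dx[-5] = 0
Adding these up, d/dx[F] = 0 becomes
  (tan(x)^2 + 1) + (5tan(y)^2 + 5)·y' = 0,
so isolating y',
  dy/dx = -(tan(x)^2 + 1)/(5tan(y)^2 + 5) = -cos(y)^2/(5cos(x)^2)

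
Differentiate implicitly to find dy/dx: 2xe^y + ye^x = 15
Differentiate both sides with respect to x, treating y as y(x). By the chain rule, any term containing y contributes a factor of y' = dy/dx when we differentiate it.

Move every term to one side and write the relation as F(x, y) = 0. Term by term,
  d/dx[2x·e^(y)] = 2x·y'·e^(y) + 2e^(y)
  d/dx[y·e^(x)] = y·e^(x) + y'·e^(x)
  d/dx[-15] = 0

The pieces without y' make up ∂F/∂x and the coefficient of y' is ∂F/∂y:
  ∂F/∂x = y·e^(x) + 2e^(y),
  ∂F/∂y = 2x·e^(y) + e^(x).

Since d/dx[F] = ∂F/∂x + (∂F/∂y)·y' = 0, solve for y':
  (∂F/∂y)·y' = -∂F/∂x
  dy/dx = -(∂F/∂x)/(∂F/∂y) = -(y·e^(x) + 2e^(y))/(2x·e^(y) + e^(x)) = (-y·e^(x) - 2e^(y))/(2x·e^(y) + e^(x))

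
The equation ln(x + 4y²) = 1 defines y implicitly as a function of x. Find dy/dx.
Differentiate the relation implicitly: treat y = y(x) and apply the chain rule, so every y-derivative picks up a y' = dy/dx factor.

With everything moved to the left-hand side, differentiate term by term:
  d/dx[ln(x + 4y^2)] = (8y·y' + 1)/(x + 4y^2)
  d/dx[-1] = 0

Separating the contributions that come from x directly and those that come through y:
  without y':      1/(x + 4y^2)
  multiplying y':  8y/(x + 4y^2)

so (1/(x + 4y^2)) + (8y/(x + 4y^2))·y' = 0, and therefore
  dy/dx = -(1/(x + 4y^2))/(8y/(x + 4y^2)) = -1/(8y)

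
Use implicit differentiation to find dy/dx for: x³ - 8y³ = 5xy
Apply d/dx to both sides, remembering that y depends on x. Each occurrence of y therefore brings in a y' = dy/dx via the chain rule.

With F(x, y) equal to the left-hand side minus the right, differentiate F term by term:
  d/dx[x^3] = 3x^2
  d/dx[-5xy] = -5x·y' - 5y
  d/dx[-8y^3] = -24y^2·y'
Adding these up, d/dx[F] = 0 becomes
  (3x^2 - 5y) + (-5x - 24y^2)·y' = 0,
so isolating y',
  dy/dx = -(3x^2 - 5y)/(-5x - 24y^2) = (3x^2 - 5y)/(5x + 24y^2)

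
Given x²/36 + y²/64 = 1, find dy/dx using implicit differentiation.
Differentiate the relation implicitly: treat y = y(x) and apply the chain rule, so every y-derivative picks up a y' = dy/dx factor.

With everything moved to the left-hand side, differentiate term by term:
  d/dx[x^2/36] = x/18
  d/dx[y^2/64] = y·y'/32
  d/dx[-1] = 0

Separating the contributions that come from x directly and those that come through y:
  without y':      x/18
  multiplying y':  y/32

so (x/18) + (y/32)·y' = 0, and therefore
  dy/dx = -(x/18)/(y/32) = -16x/(9y)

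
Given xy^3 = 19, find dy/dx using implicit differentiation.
Differentiate the relation implicitly: treat y = y(x) and apply the chain rule, so every y-derivative picks up a y' = dy/dx factor.

With everything moved to the left-hand side, differentiate term by term:
  d/dx[xy^3] = 3xy^2·y' + y^3
  d/dx[-19] = 0

Separating the contributions that come from x directly and those that come through y:
  without y':      y^3
  multiplying y':  3xy^2

so (y^3) + (3xy^2)·y' = 0, and therefore
  dy/dx = -(y^3)/(3xy^2) = -y/(3x)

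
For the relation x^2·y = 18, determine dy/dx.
Differentiate both sides with respect to x, treating y as y(x). By the chain rule, any term containing y contributes a factor of y' = dy/dx when we differentiate it.

Move every term to one side and write the relation as F(x, y) = 0. Term by term,
  d/dx[x^2y] = x^2·y' + 2xy
  d/dx[-18] = 0

The pieces without y' make up ∂F/∂x and the coefficient of y' is ∂F/∂y:
  ∂F/∂x = 2xy,
  ∂F/∂y = x^2.

Since d/dx[F] = ∂F/∂x + (∂F/∂y)·y' = 0, solve for y':
  (∂F/∂y)·y' = -∂F/∂x
  dy/dx = -(∂F/∂x)/(∂F/∂y) = -(2xy)/(x^2) = -2y/x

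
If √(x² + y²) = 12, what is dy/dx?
Take d/dx of both sides. Since y is implicitly a function of x, the chain rule attaches a y' = dy/dx factor whenever we differentiate through y.

Set F(x, y) = (left side) − (right side), so the curve is F = 0. Differentiating each term of F:
  d/dx[√(x^2 + y^2)] = (x + y·y')/√(x^2 + y^2)
  d/dx[-12] = 0

Collecting, the y'-free part is the partial derivative in x and the y' coefficient is the partial derivative in y:
  ∂F/∂x = x/√(x^2 + y^2)
  ∂F/∂y = y/√(x^2 + y^2)

so d/dx[F(x, y(x))] = ∂F/∂x + (∂F/∂y)·y' = 0. Rearranging,
  dy/dx = -(∂F/∂x)/(∂F/∂y) = -(x/√(x^2 + y^2))/(y/√(x^2 + y^2)) = -x/y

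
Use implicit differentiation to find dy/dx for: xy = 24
Differentiate both sides with respect to x, treating y as y(x). By the chain rule, any term containing y contributes a factor of y' = dy/dx when we differentiate it.

Move every term to one side and write the relation as F(x, y) = 0. Term by term,
  d/dx[xy] = x·y' + y
  d/dx[-24] = 0

The pieces without y' make up ∂F/∂x and the coefficient of y' is ∂F/∂y:
  ∂F/∂x = y,
  ∂F/∂y = x.

Since d/dx[F] = ∂F/∂x + (∂F/∂y)·y' = 0, solve for y':
  (∂F/∂y)·y' = -∂F/∂x
  dy/dx = -(∂F/∂x)/(∂F/∂y) = -(y)/(x) = -y/x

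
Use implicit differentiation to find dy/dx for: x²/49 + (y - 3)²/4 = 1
Take d/dx of both sides. Since y is implicitly a function of x, the chain rule attaches a y' = dy/dx factor whenever we differentiate through y.

Set F(x, y) = (left side) − (right side), so the curve is F = 0. Differentiating each term of F:
  d/dx[x^2/49] = 2x/49
  d/dx[(y - 3)^2/4] = y'(y - 3)/2
  d/dx[-1] = 0

Collecting, the y'-free part is the partial derivative in x and the y' coefficient is the partial derivative in y:
  ∂F/∂x = 2x/49
  ∂F/∂y = y/2 - 3/2

so d/dx[F(x, y(x))] = ∂F/∂x + (∂F/∂y)·y' = 0. Rearranging,
  dy/dx = -(∂F/∂x)/(∂F/∂y) = -(2x/49)/(y/2 - 3/2)
        = -(2x/49)/((y - 3)/2) = -4x/(49y - 147)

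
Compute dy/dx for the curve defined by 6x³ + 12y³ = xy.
Differentiate the relation implicitly: treat y = y(x) and apply the chain rule, so every y-derivative picks up a y' = dy/dx factor.

With everything moved to the left-hand side, differentiate term by term:
  d/dx[6x^3] = 18x^2
  d/dx[-xy] = -x·y' - y
  d/dx[12y^3] = 36y^2·y'

Separating the contributions that come from x directly and those that come through y:
  without y':      18x^2 - y
  multiplying y':  -x + 36y^2

so (18x^2 - y) + (-x + 36y^2)·y' = 0, and therefore
  dy/dx = -(18x^2 - y)/(-x + 36y^2) = (18x^2 - y)/(x - 36y^2)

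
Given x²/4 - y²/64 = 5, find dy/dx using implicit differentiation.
Apply d/dx to both sides, remembering that y depends on x. Each occurrence of y therefore brings in a y' = dy/dx via the chain rule.

With F(x, y) equal to the left-hand side minus the right, differentiate F term by term:
  d/dx[x^2/4] = x/2
  d/dx[-y^2/64] = -y·y'/32
  d/dx[-5] = 0
Adding these up, d/dx[F] = 0 becomes
  (x/2) + (-y/32)·y' = 0,
so isolating y',
  dy/dx = -(x/2)/(-y/32) = 16x/y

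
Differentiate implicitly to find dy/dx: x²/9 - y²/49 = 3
Apply d/dx to both sides, remembering that y depends on x. Each occurrence of y therefore brings in a y' = dy/dx via the chain rule.

With F(x, y) equal to the left-hand side minus the right, differentiate F term by term:
  d/dx[x^2/9] = 2x/9
  d/dx[-y^2/49] = -2y·y'/49
  d/dx[-3] = 0
Adding these up, d/dx[F] = 0 becomes
  (2x/9) + (-2y/49)·y' = 0,
so isolating y',
  dy/dx = -(2x/9)/(-2y/49) = 49x/(9y)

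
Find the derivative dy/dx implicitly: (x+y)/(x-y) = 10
Differentiate both sides with respect to x, treating y as y(x). By the chain rule, any term containing y contributes a factor of y' = dy/dx when we differentiate it.

Move every term to one side and write the relation as F(x, y) = 0. Term by term,
  d/dx[(x + y)/(x - y)] = (y' + 1)/(x - y) + (x + y)(y' - 1)/(x - y)^2
  d/dx[-10] = 0

The pieces without y' make up ∂F/∂x and the coefficient of y' is ∂F/∂y:
  ∂F/∂x = 1/(x - y) - (x + y)/(x - y)^2,
  ∂F/∂y = 1/(x - y) + (x + y)/(x - y)^2.

Since d/dx[F] = ∂F/∂x + (∂F/∂y)·y' = 0, solve for y':
  (∂F/∂y)·y' = -∂F/∂x
  dy/dx = -(∂F/∂x)/(∂F/∂y) = -(1/(x - y) - (x + y)/(x - y)^2)/(1/(x - y) + (x + y)/(x - y)^2)
        = -(-2y/(x - y)^2)/(2x/(x - y)^2) = y/x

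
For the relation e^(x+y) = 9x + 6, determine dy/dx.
Take d/dx of both sides. Since y is implicitly a function of x, the chain rule attaches a y' = dy/dx factor whenever we differentiate through y.

Set F(x, y) = (left side) − (right side), so the curve is F = 0. Differentiating each term of F:
  d/dx[-9x] = -9
  d/dx[e^(x + y)] = (y' + 1)·e^(x + y)
  d/dx[-6] = 0

Collecting, the y'-free part is the partial derivative in x and the y' coefficient is the partial derivative in y:
  ∂F/∂x = e^(x + y) - 9
  ∂F/∂y = e^(x + y)

so d/dx[F(x, y(x))] = ∂F/∂x + (∂F/∂y)·y' = 0. Rearranging,
  dy/dx = -(∂F/∂x)/(∂F/∂y) = -(e^(x + y) - 9)/(e^(x + y)) = 9e^(-x - y) - 1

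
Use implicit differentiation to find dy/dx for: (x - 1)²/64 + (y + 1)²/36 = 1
Differentiate the relation implicitly: treat y = y(x) and apply the chain rule, so every y-derivative picks up a y' = dy/dx factor.

With everything moved to the left-hand side, differentiate term by term:
  d/dx[(x - 1)^2/64] = x/32 - 1/32
  d/dx[(y + 1)^2/36] = y'(y + 1)/18
  d/dx[-1] = 0

Separating the contributions that come from x directly and those that come through y:
  without y':      x/32 - 1/32
  multiplying y':  y/18 + 1/18

so (x/32 - 1/32) + (y/18 + 1/18)·y' = 0, and therefore
  dy/dx = -(x/32 - 1/32)/(y/18 + 1/18)
        = -((x - 1)/32)/((y + 1)/18) = 9(1 - x)/(16(y + 1))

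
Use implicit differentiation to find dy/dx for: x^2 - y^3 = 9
Take d/dx of both sides. Since y is implicitly a function of x, the chain rule attaches a y' = dy/dx factor whenever we differentiate through y.

Set F(x, y) = (left side) − (right side), so the curve is F = 0. Differentiating each term of F:
  d/dx[x^2] = 2x
  d/dx[-y^3] = -3y^2·y'
  d/dx[-9] = 0

Collecting, the y'-free part is the partial derivative in x and the y' coefficient is the partial derivative in y:
  ∂F/∂x = 2x
  ∂F/∂y = -3y^2

so d/dx[F(x, y(x))] = ∂F/∂x + (∂F/∂y)·y' = 0. Rearranging,
  dy/dx = -(∂F/∂x)/(∂F/∂y) = -(2x)/(-3y^2) = 2x/(3y^2)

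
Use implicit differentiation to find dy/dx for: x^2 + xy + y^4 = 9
Apply d/dx to both sides, remembering that y depends on x. Each occurrence of y therefore brings in a y' = dy/dx via the chain rule.

With F(x, y) equal to the left-hand side minus the right, differentiate F term by term:
  d/dx[x^2] = 2x
  d/dx[xy] = x·y' + y
  d/dx[y^4] = 4y^3·y'
  d/dx[-9] = 0
Adding these up, d/dx[F] = 0 becomes
  (2x + y) + (x + 4y^3)·y' = 0,
so isolating y',
  dy/dx = -(2x + y)/(x + 4y^3) = (-2x - y)/(x + 4y^3)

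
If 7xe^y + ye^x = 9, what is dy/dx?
Take d/dx of both sides. Since y is implicitly a function of x, the chain rule attaches a y' = dy/dx factor whenever we differentiate through y.

Set F(x, y) = (left side) − (right side), so the curve is F = 0. Differentiating each term of F:
  d/dx[7x·e^(y)] = 7x·y'·e^(y) + 7e^(y)
  d/dx[y·e^(x)] = y·e^(x) + y'·e^(x)
  d/dx[-9] = 0

Collecting, the y'-free part is the partial derivative in x and the y' coefficient is the partial derivative in y:
  ∂F/∂x = y·e^(x) + 7e^(y)
  ∂F/∂y = 7x·e^(y) + e^(x)

so d/dx[F(x, y(x))] = ∂F/∂x + (∂F/∂y)·y' = 0. Rearranging,
  dy/dx = -(∂F/∂x)/(∂F/∂y) = -(y·e^(x) + 7e^(y))/(7x·e^(y) + e^(x)) = (-y·e^(x) - 7e^(y))/(7x·e^(y) + e^(x))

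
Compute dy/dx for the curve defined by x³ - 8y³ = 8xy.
Differentiate the relation implicitly: treat y = y(x) and apply the chain rule, so every y-derivative picks up a y' = dy/dx factor.

With everything moved to the left-hand side, differentiate term by term:
  d/dx[x^3] = 3x^2
  d/dx[-8xy] = -8x·y' - 8y
  d/dx[-8y^3] = -24y^2·y'

Separating the contributions that come from x directly and those that come through y:
  without y':      3x^2 - 8y
  multiplying y':  -8x - 24y^2

so (3x^2 - 8y) + (-8x - 24y^2)·y' = 0, and therefore
  dy/dx = -(3x^2 - 8y)/(-8x - 24y^2) = (3x^2/8 - y)/(x + 3y^2)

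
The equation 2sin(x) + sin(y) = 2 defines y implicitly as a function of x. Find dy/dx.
Differentiate the relation implicitly: treat y = y(x) and apply the chain rule, so every y-derivative picks up a y' = dy/dx factor.

With everything moved to the left-hand side, differentiate term by term:
  d/dx[2sin(x)] = 2cos(x)
  d/dx[sin(y)] = y'·cos(y)
  d/dx[-2] = 0

Separating the contributions that come from x directly and those that come through y:
  without y':      2cos(x)
  multiplying y':  cos(y)

so (2cos(x)) + (cos(y))·y' = 0, and therefore
  dy/dx = -(2cos(x))/(cos(y)) = -2cos(x)/cos(y)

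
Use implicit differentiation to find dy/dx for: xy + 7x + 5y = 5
Take d/dx of both sides. Since y is implicitly a function of x, the chain rule attaches a y' = dy/dx factor whenever we differentiate through y.

Set F(x, y) = (left side) − (right side), so the curve is F = 0. Differentiating each term of F:
  d/dx[xy] = x·y' + y
  d/dx[7x] = 7
  d/dx[5y] = 5·y'
  d/dx[-5] = 0

Collecting, the y'-free part is the partial derivative in x and the y' coefficient is the partial derivative in y:
  ∂F/∂x = y + 7
  ∂F/∂y = x + 5

so d/dx[F(x, y(x))] = ∂F/∂x + (∂F/∂y)·y' = 0. Rearranging,
  dy/dx = -(∂F/∂x)/(∂F/∂y) = -(y + 7)/(x + 5) = (-y - 7)/(x + 5)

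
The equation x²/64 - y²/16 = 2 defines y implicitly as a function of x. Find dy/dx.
Differentiate both sides with respect to x, treating y as y(x). By the chain rule, any term containing y contributes a factor of y' = dy/dx when we differentiate it.

Move every term to one side and write the relation as F(x, y) = 0. Term by term,
  d/dx[x^2/64] = x/32
  d/dx[-y^2/16] = -y·y'/8
  d/dx[-2] = 0

The pieces without y' make up ∂F/∂x and the coefficient of y' is ∂F/∂y:
  ∂F/∂x = x/32,
  ∂F/∂y = -y/8.

Since d/dx[F] = ∂F/∂x + (∂F/∂y)·y' = 0, solve for y':
  (∂F/∂y)·y' = -∂F/∂x
  dy/dx = -(∂F/∂x)/(∂F/∂y) = -(x/32)/(-y/8) = x/(4y)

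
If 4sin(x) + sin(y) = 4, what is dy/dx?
Apply d/dx to both sides, remembering that y depends on x. Each occurrence of y therefore brings in a y' = dy/dx via the chain rule.

With F(x, y) equal to the left-hand side minus the right, differentiate F term by term:
  d/dx[4sin(x)] = 4cos(x)
  d/dx[sin(y)] = y'·cos(y)
  d/dx[-4] = 0
Adding these up, d/dx[F] = 0 becomes
  (4cos(x)) + (cos(y))·y' = 0,
so isolating y',
  dy/dx = -(4cos(x))/(cos(y)) = -4cos(x)/cos(y)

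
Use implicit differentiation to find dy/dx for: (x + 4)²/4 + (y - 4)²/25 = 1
Differentiate both sides with respect to x, treating y as y(x). By the chain rule, any term containing y contributes a factor of y' = dy/dx when we differentiate it.

Move every term to one side and write the relation as F(x, y) = 0. Term by term,
  d/dx[(x + 4)^2/4] = x/2 + 2
  d/dx[(y - 4)^2/25] = 2·y'(y - 4)/25
  d/dx[-1] = 0

The pieces without y' make up ∂F/∂x and the coefficient of y' is ∂F/∂y:
  ∂F/∂x = x/2 + 2,
  ∂F/∂y = 2y/25 - 8/25.

Since d/dx[F] = ∂F/∂x + (∂F/∂y)·y' = 0, solve for y':
  (∂F/∂y)·y' = -∂F/∂x
  dy/dx = -(∂F/∂x)/(∂F/∂y) = -(x/2 + 2)/(2y/25 - 8/25)
        = -((x + 4)/2)/(2(y - 4)/25) = 25(-x - 4)/(4(y - 4))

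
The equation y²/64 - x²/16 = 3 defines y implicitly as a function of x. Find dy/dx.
Differentiate the relation implicitly: treat y = y(x) and apply the chain rule, so every y-derivative picks up a y' = dy/dx factor.

With everything moved to the left-hand side, differentiate term by term:
  d/dx[-x^2/16] = -x/8
  d/dx[y^2/64] = y·y'/32
  d/dx[-3] = 0

Separating the contributions that come from x directly and those that come through y:
  without y':      -x/8
  multiplying y':  y/32

so (-x/8) + (y/32)·y' = 0, and therefore
  dy/dx = -(-x/8)/(y/32) = 4x/y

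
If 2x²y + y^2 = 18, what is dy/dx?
Differentiate the relation implicitly: treat y = y(x) and apply the chain rule, so every y-derivative picks up a y' = dy/dx factor.

With everything moved to the left-hand side, differentiate term by term:
  d/dx[2x^2y] = 2x^2·y' + 4xy
  d/dx[y^2] = 2y·y'
  d/dx[-18] = 0

Separating the contributions that come from x directly and those that come through y:
  without y':      4xy
  multiplying y':  2x^2 + 2y

so (4xy) + (2x^2 + 2y)·y' = 0, and therefore
  dy/dx = -(4xy)/(2x^2 + 2y) = -2xy/(x^2 + y)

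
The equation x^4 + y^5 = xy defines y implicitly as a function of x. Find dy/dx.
Apply d/dx to both sides, remembering that y depends on x. Each occurrence of y therefore brings in a y' = dy/dx via the chain rule.

With F(x, y) equal to the left-hand side minus the right, differentiate F term by term:
  d/dx[x^4] = 4x^3
  d/dx[-xy] = -x·y' - y
  d/dx[y^5] = 5y^4·y'
Adding these up, d/dx[F] = 0 becomes
  (4x^3 - y) + (-x + 5y^4)·y' = 0,
so isolating y',
  dy/dx = -(4x^3 - y)/(-x + 5y^4) = (4x^3 - y)/(x - 5y^4)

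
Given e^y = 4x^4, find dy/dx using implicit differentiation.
Differentiate the relation implicitly: treat y = y(x) and apply the chain rule, so every y-derivative picks up a y' = dy/dx factor.

With everything moved to the left-hand side, differentiate term by term:
  d/dx[-4x^4] = -16x^3
  d/dx[e^(y)] = y'·e^(y)

Separating the contributions that come from x directly and those that come through y:
  without y':      -16x^3
  multiplying y':  e^(y)

so (-16x^3) + (e^(y))·y' = 0, and therefore
  dy/dx = -(-16x^3)/(e^(y)) = 16x^3e^(-y)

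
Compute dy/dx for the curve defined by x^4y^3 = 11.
Differentiate both sides with respect to x, treating y as y(x). By the chain rule, any term containing y contributes a factor of y' = dy/dx when we differentiate it.

Move every term to one side and write the relation as F(x, y) = 0. Term by term,
  d/dx[x^4y^3] = 3x^4y^2·y' + 4x^3y^3
  d/dx[-11] = 0

The pieces without y' make up ∂F/∂x and the coefficient of y' is ∂F/∂y:
  ∂F/∂x = 4x^3y^3,
  ∂F/∂y = 3x^4y^2.

Since d/dx[F] = ∂F/∂x + (∂F/∂y)·y' = 0, solve for y':
  (∂F/∂y)·y' = -∂F/∂x
  dy/dx = -(∂F/∂x)/(∂F/∂y) = -(4x^3y^3)/(3x^4y^2) = -4y/(3x)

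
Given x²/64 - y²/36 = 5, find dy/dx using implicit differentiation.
Take d/dx of both sides. Since y is implicitly a function of x, the chain rule attaches a y' = dy/dx factor whenever we differentiate through y.

Set F(x, y) = (left side) − (right side), so the curve is F = 0. Differentiating each term of F:
  d/dx[x^2/64] = x/32
  d/dx[-y^2/36] = -y·y'/18
  d/dx[-5] = 0

Collecting, the y'-free part is the partial derivative in x and the y' coefficient is the partial derivative in y:
  ∂F/∂x = x/32
  ∂F/∂y = -y/18

so d/dx[F(x, y(x))] = ∂F/∂x + (∂F/∂y)·y' = 0. Rearranging,
  dy/dx = -(∂F/∂x)/(∂F/∂y) = -(x/32)/(-y/18) = 9x/(16y)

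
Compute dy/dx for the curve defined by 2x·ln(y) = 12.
Apply d/dx to both sides, remembering that y depends on x. Each occurrence of y therefore brings in a y' = dy/dx via the chain rule.

With F(x, y) equal to the left-hand side minus the right, differentiate F term by term:
  d/dx[2x·ln(y)] = 2x·y'/y + 2ln(y)
  d/dx[-12] = 0
Adding these up, d/dx[F] = 0 becomes
  (2ln(y)) + (2x/y)·y' = 0,
so isolating y',
  dy/dx = -(2ln(y))/(2x/y) = -y·ln(y)/x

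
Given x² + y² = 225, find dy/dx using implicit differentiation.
Apply d/dx to both sides, remembering that y depends on x. Each occurrence of y therefore brings in a y' = dy/dx via the chain rule.

With F(x, y) equal to the left-hand side minus the right, differentiate F term by term:
  d/dx[x^2] = 2x
  d/dx[y^2] = 2y·y'
  d/dx[-225] = 0
Adding these up, d/dx[F] = 0 becomes
  (2x) + (2y)·y' = 0,
so isolating y',
  dy/dx = -(2x)/(2y) = -x/y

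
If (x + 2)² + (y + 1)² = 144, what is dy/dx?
Take d/dx of both sides. Since y is implicitly a function of x, the chain rule attaches a y' = dy/dx factor whenever we differentiate through y.

Set F(x, y) = (left side) − (right side), so the curve is F = 0. Differentiating each term of F:
  d/dx[(x + 2)^2] = 2x + 4
  d/dx[(y + 1)^2] = 2·y'(y + 1)
  d/dx[-144] = 0

Collecting, the y'-free part is the partial derivative in x and the y' coefficient is the partial derivative in y:
  ∂F/∂x = 2x + 4
  ∂F/∂y = 2y + 2

so d/dx[F(x, y(x))] = ∂F/∂x + (∂F/∂y)·y' = 0. Rearranging,
  dy/dx = -(∂F/∂x)/(∂F/∂y) = -(2x + 4)/(2y + 2) = (-x - 2)/(y + 1)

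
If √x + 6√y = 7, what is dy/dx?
Apply d/dx to both sides, remembering that y depends on x. Each occurrence of y therefore brings in a y' = dy/dx via the chain rule.

With F(x, y) equal to the left-hand side minus the right, differentiate F term by term:
  d/dx[√(x)] = 1/(2√(x))
  d/dx[6√(y)] = 3·y'/√(y)
  d/dx[-7] = 0
Adding these up, d/dx[F] = 0 becomes
  (1/(2√(x))) + (3/√(y))·y' = 0,
so isolating y',
  dy/dx = -(1/(2√(x)))/(3/√(y)) = -√(y)/(6√(x))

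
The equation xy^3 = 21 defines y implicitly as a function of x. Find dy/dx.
Apply d/dx to both sides, remembering that y depends on x. Each occurrence of y therefore brings in a y' = dy/dx via the chain rule.

With F(x, y) equal to the left-hand side minus the right, differentiate F term by term:
  d/dx[xy^3] = 3xy^2·y' + y^3
  d/dx[-21] = 0
Adding these up, d/dx[F] = 0 becomes
  (y^3) + (3xy^2)·y' = 0,
so isolating y',
  dy/dx = -(y^3)/(3xy^2) = -y/(3x)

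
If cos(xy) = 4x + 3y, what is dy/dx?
Apply d/dx to both sides, remembering that y depends on x. Each occurrence of y therefore brings in a y' = dy/dx via the chain rule.

With F(x, y) equal to the left-hand side minus the right, differentiate F term by term:
  d/dx[-4x] = -4
  d/dx[-3y] = -3·y'
  d/dx[cos(xy)] = -(x·y' + y)·sin(xy)
Adding these up, d/dx[F] = 0 becomes
  (-y·sin(xy) - 4) + (-x·sin(xy) - 3)·y' = 0,
so isolating y',
  dy/dx = -(-y·sin(xy) - 4)/(-x·sin(xy) - 3) = -(y·sin(xy) + 4)/(x·sin(xy) + 3)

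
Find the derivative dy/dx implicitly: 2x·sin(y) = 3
Differentiate both sides with respect to x, treating y as y(x). By the chain rule, any term containing y contributes a factor of y' = dy/dx when we differentiate it.

Move every term to one side and write the relation as F(x, y) = 0. Term by term,
  d/dx[2x·sin(y)] = 2x·y'·cos(y) + 2sin(y)
  d/dx[-3] = 0

The pieces without y' make up ∂F/∂x and the coefficient of y' is ∂F/∂y:
  ∂F/∂x = 2sin(y),
  ∂F/∂y = 2x·cos(y).

Since d/dx[F] = ∂F/∂x + (∂F/∂y)·y' = 0, solve for y':
  (∂F/∂y)·y' = -∂F/∂x
  dy/dx = -(∂F/∂x)/(∂F/∂y) = -(2sin(y))/(2x·cos(y)) = -tan(y)/x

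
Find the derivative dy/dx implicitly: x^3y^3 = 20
Take d/dx of both sides. Since y is implicitly a function of x, the chain rule attaches a y' = dy/dx factor whenever we differentiate through y.

Set F(x, y) = (left side) − (right side), so the curve is F = 0. Differentiating each term of F:
  d/dx[x^3y^3] = 3x^3y^2·y' + 3x^2y^3
  d/dx[-20] = 0

Collecting, the y'-free part is the partial derivative in x and the y' coefficient is the partial derivative in y:
  ∂F/∂x = 3x^2y^3
  ∂F/∂y = 3x^3y^2

so d/dx[F(x, y(x))] = ∂F/∂x + (∂F/∂y)·y' = 0. Rearranging,
  dy/dx = -(∂F/∂x)/(∂F/∂y) = -(3x^2y^3)/(3x^3y^2) = -y/x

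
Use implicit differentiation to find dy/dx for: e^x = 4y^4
Differentiate the relation implicitly: treat y = y(x) and apply the chain rule, so every y-derivative picks up a y' = dy/dx factor.

With everything moved to the left-hand side, differentiate term by term:
  d/dx[-4y^4] = -16y^3·y'
  d/dx[e^(x)] = e^(x)

Separating the contributions that come from x directly and those that come through y:
  without y':      e^(x)
  multiplying y':  -16y^3

so (e^(x)) + (-16y^3)·y' = 0, and therefore
  dy/dx = -(e^(x))/(-16y^3) = e^(x)/(16y^3)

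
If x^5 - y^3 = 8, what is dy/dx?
Take d/dx of both sides. Since y is implicitly a function of x, the chain rule attaches a y' = dy/dx factor whenever we differentiate through y.

Set F(x, y) = (left side) − (right side), so the curve is F = 0. Differentiating each term of F:
  d/dx[x^5] = 5x^4
  d/dx[-y^3] = -3y^2·y'
  d/dx[-8] = 0

Collecting, the y'-free part is the partial derivative in x and the y' coefficient is the partial derivative in y:
  ∂F/∂x = 5x^4
  ∂F/∂y = -3y^2

so d/dx[F(x, y(x))] = ∂F/∂x + (∂F/∂y)·y' = 0. Rearranging,
  dy/dx = -(∂F/∂x)/(∂F/∂y) = -(5x^4)/(-3y^2) = 5x^4/(3y^2)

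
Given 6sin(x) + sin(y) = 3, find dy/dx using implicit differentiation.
Differentiate both sides with respect to x, treating y as y(x). By the chain rule, any term containing y contributes a factor of y' = dy/dx when we differentiate it.

Move every term to one side and write the relation as F(x, y) = 0. Term by term,
  d/dx[6sin(x)] = 6cos(x)
  d/dx[sin(y)] = y'·cos(y)
  d/dx[-3] = 0

The pieces without y' make up ∂F/∂x and the coefficient of y' is ∂F/∂y:
  ∂F/∂x = 6cos(x),
  ∂F/∂y = cos(y).

Since d/dx[F] = ∂F/∂x + (∂F/∂y)·y' = 0, solve for y':
  (∂F/∂y)·y' = -∂F/∂x
  dy/dx = -(∂F/∂x)/(∂F/∂y) = -(6cos(x))/(cos(y)) = -6cos(x)/cos(y)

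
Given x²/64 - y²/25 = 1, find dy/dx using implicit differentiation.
Differentiate both sides with respect to x, treating y as y(x). By the chain rule, any term containing y contributes a factor of y' = dy/dx when we differentiate it.

Move every term to one side and write the relation as F(x, y) = 0. Term by term,
  d/dx[x^2/64] = x/32
  d/dx[-y^2/25] = -2y·y'/25
  d/dx[-1] = 0

The pieces without y' make up ∂F/∂x and the coefficient of y' is ∂F/∂y:
  ∂F/∂x = x/32,
  ∂F/∂y = -2y/25.

Since d/dx[F] = ∂F/∂x + (∂F/∂y)·y' = 0, solve for y':
  (∂F/∂y)·y' = -∂F/∂x
  dy/dx = -(∂F/∂x)/(∂F/∂y) = -(x/32)/(-2y/25) = 25x/(64y)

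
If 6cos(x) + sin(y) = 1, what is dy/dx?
Differentiate both sides with respect to x, treating y as y(x). By the chain rule, any term containing y contributes a factor of y' = dy/dx when we differentiate it.

Move every term to one side and write the relation as F(x, y) = 0. Term by term,
  d/dx[sin(y)] = y'·cos(y)
  d/dx[6cos(x)] = -6sin(x)
  d/dx[-1] = 0

The pieces without y' make up ∂F/∂x and the coefficient of y' is ∂F/∂y:
  ∂F/∂x = -6sin(x),
  ∂F/∂y = cos(y).

Since d/dx[F] = ∂F/∂x + (∂F/∂y)·y' = 0, solve for y':
  (∂F/∂y)·y' = -∂F/∂x
  dy/dx = -(∂F/∂x)/(∂F/∂y) = -(-6sin(x))/(cos(y)) = 6sin(x)/cos(y)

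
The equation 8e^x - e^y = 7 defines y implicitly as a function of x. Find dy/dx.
Take d/dx of both sides. Since y is implicitly a function of x, the chain rule attaches a y' = dy/dx factor whenever we differentiate through y.

Set F(x, y) = (left side) − (right side), so the curve is F = 0. Differentiating each term of F:
  d/dx[8e^(x)] = 8e^(x)
  d/dx[-e^(y)] = -y'·e^(y)
  d/dx[-7] = 0

Collecting, the y'-free part is the partial derivative in x and the y' coefficient is the partial derivative in y:
  ∂F/∂x = 8e^(x)
  ∂F/∂y = -e^(y)

so d/dx[F(x, y(x))] = ∂F/∂x + (∂F/∂y)·y' = 0. Rearranging,
  dy/dx = -(∂F/∂x)/(∂F/∂y) = -(8e^(x))/(-e^(y)) = 8e^(x - y)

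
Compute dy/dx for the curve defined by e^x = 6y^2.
Take d/dx of both sides. Since y is implicitly a function of x, the chain rule attaches a y' = dy/dx factor whenever we differentiate through y.

Set F(x, y) = (left side) − (right side), so the curve is F = 0. Differentiating each term of F:
  d/dx[-6y^2] = -12y·y'
  d/dx[e^(x)] = e^(x)

Collecting, the y'-free part is the partial derivative in x and the y' coefficient is the partial derivative in y:
  ∂F/∂x = e^(x)
  ∂F/∂y = -12y

so d/dx[F(x, y(x))] = ∂F/∂x + (∂F/∂y)·y' = 0. Rearranging,
  dy/dx = -(∂F/∂x)/(∂F/∂y) = -(e^(x))/(-12y) = e^(x)/(12y)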